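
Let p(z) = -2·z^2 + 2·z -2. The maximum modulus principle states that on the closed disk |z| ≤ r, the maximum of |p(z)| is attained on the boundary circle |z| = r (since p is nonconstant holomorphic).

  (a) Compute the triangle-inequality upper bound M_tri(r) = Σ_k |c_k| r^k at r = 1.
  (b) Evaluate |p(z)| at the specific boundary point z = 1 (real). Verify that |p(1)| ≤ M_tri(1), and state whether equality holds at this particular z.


Coefficients: c_0 = -2, c_1 = 2, c_2 = -2. Radius r = 1.
Part (a). Triangle bound: M_tri(r) = Σ_k |c_k| r^k
  = |-2|·1^0 + |2|·1^1 + |-2|·1^2
  = 2 + 2 + 2 = 6.
This bounds M(r) := max_{|z|=r} |p(z)| from above; equality holds iff all terms c_k z^k can be made to align in phase at a single z on |z|=r.
Part (b). At z = 1 (real, on the circle |z| = r):
  p(1) = (-2)·1^0 + (2)·1^1 + (-2)·1^2 = -2.
  |p(1)| = 2.
Check: |p(1)| = 2 ≤ 6 = M_tri(1). ✓ Equality does not hold at z = 1 (the coefficients have mixed signs, so the terms do not all align in phase there).

M_tri(1) = 6; |p(1)| = 2; equality at z=1: no.


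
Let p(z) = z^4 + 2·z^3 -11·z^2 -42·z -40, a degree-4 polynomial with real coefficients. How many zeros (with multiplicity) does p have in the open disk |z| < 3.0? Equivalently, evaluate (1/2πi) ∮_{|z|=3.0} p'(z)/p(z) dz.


The zeros of p are: (-2 + 1i), (-2 - 1i), -2, 4.
Their magnitudes are: 2.236, 2.236, 2, 4.
Zeros with |z| < R = 3.0: (-2 + 1i), (-2 - 1i), -2.
Count = 3.
By the argument principle, (1/2πi) ∮_{|z|=R} p'(z)/p(z) dz equals exactly this count.

Number of zeros inside |z| < 3.0: 3.


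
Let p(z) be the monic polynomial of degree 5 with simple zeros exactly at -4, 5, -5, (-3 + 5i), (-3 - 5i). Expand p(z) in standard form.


The polynomial is p(z) = ∏_{α ∈ S} (z − α), where S = {-4, 5, -5, (-3 + 5i), (-3 - 5i)}.
Expanding the product yields: p(z) = z^5 + 10·z^4 + 33·z^3 -114·z^2 -1450·z -3400.
Note conjugate pairs combine to real quadratics: (z − (-3+5i))(z − (-3−5i)) = z² + 6z + 34.
The resulting polynomial has degree 5 and real coefficients as required.

p(z) = z^5 + 10·z^4 + 33·z^3 -114·z^2 -1450·z -3400.


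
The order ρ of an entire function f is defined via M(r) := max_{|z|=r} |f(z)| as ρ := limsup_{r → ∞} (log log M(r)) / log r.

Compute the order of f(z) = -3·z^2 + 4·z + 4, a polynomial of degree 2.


|f(z)| ≤ Σ|c_k|·r^k = O(r^2) as r → ∞. Polynomial growth is O(e^{r^ε}) for every ε > 0 (since r^2/e^{r^ε} → 0), so ρ ≤ ε for all ε > 0, i.e. ρ = 0. Every nonconstant polynomial has order 0.
Therefore ρ = 0.

Order ρ = 0.


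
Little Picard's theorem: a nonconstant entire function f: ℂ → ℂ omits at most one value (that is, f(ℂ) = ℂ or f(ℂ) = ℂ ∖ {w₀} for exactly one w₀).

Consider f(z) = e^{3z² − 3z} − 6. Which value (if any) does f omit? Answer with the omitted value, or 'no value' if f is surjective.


Little Picard bounds the complement of f(ℂ) to at most one point.
The exponent g(z) = 3z² − 3z is a nonconstant polynomial, hence surjective onto ℂ. So e^{g(z)} takes every value in {e^w : w ∈ ℂ} = ℂ ∖ {0}. Adding -6 shifts the range to ℂ ∖ {-6}. f omits exactly -6.

Omitted value: -6.


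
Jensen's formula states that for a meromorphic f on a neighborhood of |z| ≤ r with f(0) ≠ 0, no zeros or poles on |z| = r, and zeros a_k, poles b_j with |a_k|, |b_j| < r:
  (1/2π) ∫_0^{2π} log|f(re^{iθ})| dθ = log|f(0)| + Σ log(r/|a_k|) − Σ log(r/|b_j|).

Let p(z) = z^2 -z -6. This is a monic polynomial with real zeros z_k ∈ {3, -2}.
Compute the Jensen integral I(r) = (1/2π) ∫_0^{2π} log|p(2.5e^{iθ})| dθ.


Zeros: -2, 3; r = 2.5.
Inside |z| < r: -2. Outside (|z| ≥ r): 3.
p(0) = -6, so log|p(0)| = log(6) = 1.7918.
Apply Jensen: I(r) = log|p(0)| + Σ_k log(r/|z_k|), summed over zeros inside |z| < r.
  log(r/|z_k|) for z_k = -2: log(2.5/2) = 0.2231
  Outside zeros (3) contribute nothing to the Jensen sum.
Sum over inside zeros: 0.2231.
I(r) = log|p(0)| + (inside sum) = 1.7918 + 0.2231 = 2.0149.
Note: since some zeros are outside |z| ≤ r, the simplified n·log(r) form does NOT apply — only the inside zeros contribute.

I(r) ≈ 2.0149.


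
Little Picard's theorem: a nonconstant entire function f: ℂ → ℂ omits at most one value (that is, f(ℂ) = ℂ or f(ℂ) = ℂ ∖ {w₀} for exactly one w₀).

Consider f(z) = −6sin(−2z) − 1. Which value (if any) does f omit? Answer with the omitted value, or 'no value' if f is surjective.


Little Picard bounds the complement of f(ℂ) to at most one point.
sin is entire and surjective onto ℂ: for every w ∈ ℂ, sin(ζ) = w has a solution ζ ∈ ℂ (e.g., via the complex inverse arcsin). With ζ = −2z this gives z = ζ/(-2). Then -6·sin(−2z) takes every value in -6·ℂ = ℂ, and adding -1 is a bijection of ℂ. So f is surjective and omits no value. (Note: only on the real line is sin bounded by [−1, 1].)

Omitted value: no value.


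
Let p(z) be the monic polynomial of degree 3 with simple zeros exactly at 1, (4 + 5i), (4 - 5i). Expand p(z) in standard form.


The polynomial is p(z) = ∏_{α ∈ S} (z − α), where S = {1, (4 + 5i), (4 - 5i)}.
Expanding the product yields: p(z) = z^3 -9·z^2 + 49·z -41.
Note conjugate pairs combine to real quadratics: (z − (4+5i))(z − (4−5i)) = z² − 8z + 41.
The resulting polynomial has degree 3 and real coefficients as required.

p(z) = z^3 -9·z^2 + 49·z -41.


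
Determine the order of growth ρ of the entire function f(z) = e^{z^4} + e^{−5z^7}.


Each summand is entire of order 4 and 7 respectively (as in the single-exponential case). The order of a sum is at most the max of the orders, so ρ ≤ 7. For the lower bound: on |z|=r choose arg z so that -5z^7 is real positive; then |e^{-5z^7}| = e^{5r^7} while |e^{1z^4}| ≤ e^{1r^4} = o(e^{5r^7}). So |f| ≥ e^{5r^7}(1 − o(1)) and ρ ≥ 7. Hence ρ = max(4, 7) = 7.
Therefore ρ = 7.

Order ρ = 7.


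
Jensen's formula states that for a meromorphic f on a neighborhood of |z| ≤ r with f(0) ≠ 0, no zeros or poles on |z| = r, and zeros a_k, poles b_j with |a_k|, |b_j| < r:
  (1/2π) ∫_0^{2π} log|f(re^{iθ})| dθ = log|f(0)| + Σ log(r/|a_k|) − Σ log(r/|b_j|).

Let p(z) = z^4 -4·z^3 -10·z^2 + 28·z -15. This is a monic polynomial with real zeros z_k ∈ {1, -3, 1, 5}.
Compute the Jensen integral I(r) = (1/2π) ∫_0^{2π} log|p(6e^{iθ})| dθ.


Zeros: -3, 1, 1, 5; r = 6.
Inside |z| < r: -3, 1, 1, 5. Outside (|z| ≥ r): ∅.
p(0) = -15, so log|p(0)| = log(15) = 2.7081.
Apply Jensen: I(r) = log|p(0)| + Σ_k log(r/|z_k|), summed over zeros inside |z| < r.
  log(r/|z_k|) for z_k = 1: log(6/1) = 1.7918
  log(r/|z_k|) for z_k = -3: log(6/3) = 0.6931
  log(r/|z_k|) for z_k = 1: log(6/1) = 1.7918
  log(r/|z_k|) for z_k = 5: log(6/5) = 0.1823
Sum over inside zeros: 4.4590.
I(r) = log|p(0)| + (inside sum) = 2.7081 + 4.4590 = 7.1670.
Closed form (all zeros inside, monic): I(r) = n·log(r) = 4·log(6) = 7.1670. ✓

I(r) ≈ 7.1670.


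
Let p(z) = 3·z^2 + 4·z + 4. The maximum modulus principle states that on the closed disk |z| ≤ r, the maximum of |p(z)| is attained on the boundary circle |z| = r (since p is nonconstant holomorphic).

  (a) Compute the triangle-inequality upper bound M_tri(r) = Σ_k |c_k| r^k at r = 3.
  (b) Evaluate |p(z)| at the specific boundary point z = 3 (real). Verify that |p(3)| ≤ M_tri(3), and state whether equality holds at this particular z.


Coefficients: c_0 = 4, c_1 = 4, c_2 = 3. Radius r = 3.
Part (a). Triangle bound: M_tri(r) = Σ_k |c_k| r^k
  = |4|·3^0 + |4|·3^1 + |3|·3^2
  = 4 + 12 + 27 = 43.
This bounds M(r) := max_{|z|=r} |p(z)| from above; equality holds iff all terms c_k z^k can be made to align in phase at a single z on |z|=r.
Part (b). At z = 3 (real, on the circle |z| = r):
  p(3) = (4)·3^0 + (4)·3^1 + (3)·3^2 = 43.
  |p(3)| = 43.
Since all nonzero coefficients share the same sign, |p(3)| = 43 = M_tri(3); the triangle bound is attained at z = 3, so in fact M(r) = 43.

M_tri(3) = 43; |p(3)| = 43; equality at z=3: yes.


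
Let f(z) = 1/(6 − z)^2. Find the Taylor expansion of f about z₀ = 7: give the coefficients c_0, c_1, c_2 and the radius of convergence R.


Let w = z − z₀, so z = z₀ + w.
Then 6 − z = 6 − (z₀ + w) = (6 − z₀) − w = -1 − w.
f(z) = 1/(-1 − w)^2 = (1/(-1)^2) · (1 − w/(-1))^{−2}.
By the binomial series (1−u)^{−2} = Σ_{n≥0} C(n+1, 1) u^n for |u|<1, with u = w/(-1):
  c_n = C(n+1, 1) / (-1)^(n+2).
  c_0 = 1/(-1)^2 = 1.
  c_1 = 2/(-1)^3 = -2.
  c_2 = 3/(-1)^4 = 3.
The series is valid for |w/d| < 1, i.e. |z − z₀| < |d|.
Radius of convergence: R = |6 − z₀| = |-1| = 1 (distance from z₀ to the singularity z = 6).

c_0 = 1, c_1 = -2, c_2 = 3; R = 1.


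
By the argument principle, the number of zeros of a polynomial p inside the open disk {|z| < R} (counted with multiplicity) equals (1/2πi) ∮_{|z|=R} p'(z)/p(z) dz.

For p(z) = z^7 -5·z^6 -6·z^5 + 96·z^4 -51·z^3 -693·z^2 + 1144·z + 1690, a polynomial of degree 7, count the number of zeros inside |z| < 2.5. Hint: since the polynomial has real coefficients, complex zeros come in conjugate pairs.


The zeros of p are: (-3 + 1i), (-3 - 1i), (3 + 2i), (3 - 2i), (3 + 2i), (3 - 2i), -1.
Their magnitudes are: 3.162, 3.162, 3.606, 3.606, 3.606, 3.606, 1.
Zeros with |z| < R = 2.5: -1.
Count = 1.
By the argument principle, (1/2πi) ∮_{|z|=R} p'(z)/p(z) dz equals exactly this count.

Number of zeros inside |z| < 2.5: 1.


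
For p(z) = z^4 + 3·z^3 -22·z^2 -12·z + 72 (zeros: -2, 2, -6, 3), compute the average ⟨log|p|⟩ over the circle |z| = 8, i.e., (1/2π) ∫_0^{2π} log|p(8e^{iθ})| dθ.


Zeros: -6, -2, 2, 3; r = 8.
Inside |z| < r: -6, -2, 2, 3. Outside (|z| ≥ r): ∅.
p(0) = 72, so log|p(0)| = log(72) = 4.2767.
Apply Jensen: I(r) = log|p(0)| + Σ_k log(r/|z_k|), summed over zeros inside |z| < r.
  log(r/|z_k|) for z_k = -2: log(8/2) = 1.3863
  log(r/|z_k|) for z_k = 2: log(8/2) = 1.3863
  log(r/|z_k|) for z_k = -6: log(8/6) = 0.2877
  log(r/|z_k|) for z_k = 3: log(8/3) = 0.9808
Sum over inside zeros: 4.0411.
I(r) = log|p(0)| + (inside sum) = 4.2767 + 4.0411 = 8.3178.
Closed form (all zeros inside, monic): I(r) = n·log(r) = 4·log(8) = 8.3178. ✓

I(r) ≈ 8.3178.


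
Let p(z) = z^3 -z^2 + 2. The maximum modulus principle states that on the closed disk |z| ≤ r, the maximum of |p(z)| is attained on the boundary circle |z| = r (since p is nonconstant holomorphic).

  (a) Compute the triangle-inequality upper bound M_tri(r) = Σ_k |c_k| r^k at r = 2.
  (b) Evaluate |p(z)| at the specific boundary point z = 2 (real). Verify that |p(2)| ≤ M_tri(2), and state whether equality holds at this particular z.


Coefficients: c_0 = 2, c_1 = 0, c_2 = -1, c_3 = 1. Radius r = 2.
Part (a). Triangle bound: M_tri(r) = Σ_k |c_k| r^k
  = |2|·2^0 + |0|·2^1 + |-1|·2^2 + |1|·2^3
  = 2 + 0 + 4 + 8 = 14.
This bounds M(r) := max_{|z|=r} |p(z)| from above; equality holds iff all terms c_k z^k can be made to align in phase at a single z on |z|=r.
Part (b). At z = 2 (real, on the circle |z| = r):
  p(2) = (2)·2^0 + (0)·2^1 + (-1)·2^2 + (1)·2^3 = 6.
  |p(2)| = 6.
Check: |p(2)| = 6 ≤ 14 = M_tri(2). ✓ Equality does not hold at z = 2 (the coefficients have mixed signs, so the terms do not all align in phase there).

M_tri(2) = 14; |p(2)| = 6; equality at z=2: no.


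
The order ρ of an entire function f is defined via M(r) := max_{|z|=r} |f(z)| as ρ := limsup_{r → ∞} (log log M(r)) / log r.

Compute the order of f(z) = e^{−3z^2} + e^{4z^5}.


Each summand is entire of order 2 and 5 respectively (as in the single-exponential case). The order of a sum is at most the max of the orders, so ρ ≤ 5. For the lower bound: on |z|=r choose arg z so that 4z^5 is real positive; then |e^{4z^5}| = e^{4r^5} while |e^{-3z^2}| ≤ e^{3r^2} = o(e^{4r^5}). So |f| ≥ e^{4r^5}(1 − o(1)) and ρ ≥ 5. Hence ρ = max(2, 5) = 5.
Therefore ρ = 5.

Order ρ = 5.


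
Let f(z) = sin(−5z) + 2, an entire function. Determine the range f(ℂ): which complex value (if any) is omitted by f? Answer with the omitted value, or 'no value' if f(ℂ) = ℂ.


Little Picard bounds the complement of f(ℂ) to at most one point.
sin is entire and surjective onto ℂ: for every w ∈ ℂ, sin(ζ) = w has a solution ζ ∈ ℂ (e.g., via the complex inverse arcsin). With ζ = −5z this gives z = ζ/(-5). Then 1·sin(−5z) takes every value in 1·ℂ = ℂ, and adding 2 is a bijection of ℂ. So f is surjective and omits no value. (Note: only on the real line is sin bounded by [−1, 1].)

Omitted value: no value.


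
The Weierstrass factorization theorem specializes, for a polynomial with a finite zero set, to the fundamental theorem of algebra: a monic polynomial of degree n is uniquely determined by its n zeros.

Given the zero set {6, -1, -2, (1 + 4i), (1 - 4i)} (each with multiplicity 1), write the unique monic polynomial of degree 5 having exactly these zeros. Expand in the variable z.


The polynomial is p(z) = ∏_{α ∈ S} (z − α), where S = {6, -1, -2, (1 + 4i), (1 - 4i)}.
Expanding the product yields: p(z) = z^5 -5·z^4 + 7·z^3 -31·z^2 -248·z -204.
Note conjugate pairs combine to real quadratics: (z − (1+4i))(z − (1−4i)) = z² − 2z + 17.
The resulting polynomial has degree 5 and real coefficients as required.

p(z) = z^5 -5·z^4 + 7·z^3 -31·z^2 -248·z -204.


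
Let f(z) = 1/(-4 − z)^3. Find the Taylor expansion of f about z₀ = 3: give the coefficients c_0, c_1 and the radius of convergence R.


Let w = z − z₀, so z = z₀ + w.
Then -4 − z = -4 − (z₀ + w) = (-4 − z₀) − w = -7 − w.
f(z) = 1/(-7 − w)^3 = (1/(-7)^3) · (1 − w/(-7))^{−3}.
By the binomial series (1−u)^{−3} = Σ_{n≥0} C(n+2, 2) u^n for |u|<1, with u = w/(-7):
  c_n = C(n+2, 2) / (-7)^(n+3).
  c_0 = 1/(-7)^3 = -1/343.
  c_1 = 3/(-7)^4 = 3/2401.
The series is valid for |w/d| < 1, i.e. |z − z₀| < |d|.
Radius of convergence: R = |-4 − z₀| = |-7| = 7 (distance from z₀ to the singularity z = -4).

c_0 = -1/343, c_1 = 3/2401; R = 7.


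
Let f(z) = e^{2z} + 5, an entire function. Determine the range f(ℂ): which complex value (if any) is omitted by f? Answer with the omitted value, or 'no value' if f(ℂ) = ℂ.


Little Picard bounds the complement of f(ℂ) to at most one point.
e^{2z} is never zero on ℂ, so 1·e^{2z} takes every value in ℂ ∖ {0}. Adding 5 shifts the range to ℂ ∖ {5}. Thus f omits exactly the value 5.

Omitted value: 5.


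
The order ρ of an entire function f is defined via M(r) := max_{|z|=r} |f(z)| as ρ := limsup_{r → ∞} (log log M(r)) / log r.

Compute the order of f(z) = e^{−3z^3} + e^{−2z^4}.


Each summand is entire of order 3 and 4 respectively (as in the single-exponential case). The order of a sum is at most the max of the orders, so ρ ≤ 4. For the lower bound: on |z|=r choose arg z so that -2z^4 is real positive; then |e^{-2z^4}| = e^{2r^4} while |e^{-3z^3}| ≤ e^{3r^3} = o(e^{2r^4}). So |f| ≥ e^{2r^4}(1 − o(1)) and ρ ≥ 4. Hence ρ = max(3, 4) = 4.
Therefore ρ = 4.

Order ρ = 4.


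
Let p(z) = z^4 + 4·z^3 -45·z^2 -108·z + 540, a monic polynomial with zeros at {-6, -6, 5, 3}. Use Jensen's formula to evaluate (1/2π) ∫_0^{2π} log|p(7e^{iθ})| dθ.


Zeros: -6, -6, 3, 5; r = 7.
Inside |z| < r: -6, -6, 3, 5. Outside (|z| ≥ r): ∅.
p(0) = 540, so log|p(0)| = log(540) = 6.2916.
Apply Jensen: I(r) = log|p(0)| + Σ_k log(r/|z_k|), summed over zeros inside |z| < r.
  log(r/|z_k|) for z_k = -6: log(7/6) = 0.1542
  log(r/|z_k|) for z_k = -6: log(7/6) = 0.1542
  log(r/|z_k|) for z_k = 5: log(7/5) = 0.3365
  log(r/|z_k|) for z_k = 3: log(7/3) = 0.8473
Sum over inside zeros: 1.4921.
I(r) = log|p(0)| + (inside sum) = 6.2916 + 1.4921 = 7.7836.
Closed form (all zeros inside, monic): I(r) = n·log(r) = 4·log(7) = 7.7836. ✓

I(r) ≈ 7.7836.


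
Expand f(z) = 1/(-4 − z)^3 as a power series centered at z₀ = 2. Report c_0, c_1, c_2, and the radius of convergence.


Let w = z − z₀, so z = z₀ + w.
Then -4 − z = -4 − (z₀ + w) = (-4 − z₀) − w = -6 − w.
f(z) = 1/(-6 − w)^3 = (1/(-6)^3) · (1 − w/(-6))^{−3}.
By the binomial series (1−u)^{−3} = Σ_{n≥0} C(n+2, 2) u^n for |u|<1, with u = w/(-6):
  c_n = C(n+2, 2) / (-6)^(n+3).
  c_0 = 1/(-6)^3 = -1/216.
  c_1 = 3/(-6)^4 = 1/432.
  c_2 = 6/(-6)^5 = -1/1296.
The series is valid for |w/d| < 1, i.e. |z − z₀| < |d|.
Radius of convergence: R = |-4 − z₀| = |-6| = 6 (distance from z₀ to the singularity z = -4).

c_0 = -1/216, c_1 = 1/432, c_2 = -1/1296; R = 6.


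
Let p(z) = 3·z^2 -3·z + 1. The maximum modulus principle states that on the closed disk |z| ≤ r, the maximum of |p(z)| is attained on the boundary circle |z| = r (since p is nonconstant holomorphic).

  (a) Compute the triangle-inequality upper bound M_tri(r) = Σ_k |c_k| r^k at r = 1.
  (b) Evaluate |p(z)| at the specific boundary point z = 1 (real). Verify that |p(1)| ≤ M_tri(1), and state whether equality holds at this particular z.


Coefficients: c_0 = 1, c_1 = -3, c_2 = 3. Radius r = 1.
Part (a). Triangle bound: M_tri(r) = Σ_k |c_k| r^k
  = |1|·1^0 + |-3|·1^1 + |3|·1^2
  = 1 + 3 + 3 = 7.
This bounds M(r) := max_{|z|=r} |p(z)| from above; equality holds iff all terms c_k z^k can be made to align in phase at a single z on |z|=r.
Part (b). At z = 1 (real, on the circle |z| = r):
  p(1) = (1)·1^0 + (-3)·1^1 + (3)·1^2 = 1.
  |p(1)| = 1.
Check: |p(1)| = 1 ≤ 7 = M_tri(1). ✓ Equality does not hold at z = 1 (the coefficients have mixed signs, so the terms do not all align in phase there).

M_tri(1) = 7; |p(1)| = 1; equality at z=1: no.


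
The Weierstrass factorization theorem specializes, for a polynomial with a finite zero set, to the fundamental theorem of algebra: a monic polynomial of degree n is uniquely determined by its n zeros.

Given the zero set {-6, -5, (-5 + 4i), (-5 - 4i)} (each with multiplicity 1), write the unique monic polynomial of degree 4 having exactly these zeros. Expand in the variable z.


The polynomial is p(z) = ∏_{α ∈ S} (z − α), where S = {-6, -5, (-5 + 4i), (-5 - 4i)}.
Expanding the product yields: p(z) = z^4 + 21·z^3 + 181·z^2 + 751·z + 1230.
Note conjugate pairs combine to real quadratics: (z − (-5+4i))(z − (-5−4i)) = z² + 10z + 41.
The resulting polynomial has degree 4 and real coefficients as required.

p(z) = z^4 + 21·z^3 + 181·z^2 + 751·z + 1230.


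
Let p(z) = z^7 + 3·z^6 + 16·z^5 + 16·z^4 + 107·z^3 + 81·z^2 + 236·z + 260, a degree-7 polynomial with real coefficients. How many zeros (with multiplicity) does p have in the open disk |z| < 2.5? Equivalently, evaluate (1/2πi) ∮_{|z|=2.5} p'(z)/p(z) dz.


The zeros of p are: (-2 + 3i), (-2 - 3i), -1, (1 + 2i), (1 - 2i), (0 + 2i), (0 - 2i).
Their magnitudes are: 3.606, 3.606, 1, 2.236, 2.236, 2, 2.
Zeros with |z| < R = 2.5: -1, (1 + 2i), (1 - 2i), (0 + 2i), (0 - 2i).
Count = 5.
By the argument principle, (1/2πi) ∮_{|z|=R} p'(z)/p(z) dz equals exactly this count.

Number of zeros inside |z| < 2.5: 5.


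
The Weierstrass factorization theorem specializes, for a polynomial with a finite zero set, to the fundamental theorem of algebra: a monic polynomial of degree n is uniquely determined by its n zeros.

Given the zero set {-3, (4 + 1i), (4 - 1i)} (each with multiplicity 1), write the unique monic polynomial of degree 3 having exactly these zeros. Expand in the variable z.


The polynomial is p(z) = ∏_{α ∈ S} (z − α), where S = {-3, (4 + 1i), (4 - 1i)}.
Expanding the product yields: p(z) = z^3 -5·z^2 -7·z + 51.
Note conjugate pairs combine to real quadratics: (z − (4+1i))(z − (4−1i)) = z² − 8z + 17.
The resulting polynomial has degree 3 and real coefficients as required.

p(z) = z^3 -5·z^2 -7·z + 51.


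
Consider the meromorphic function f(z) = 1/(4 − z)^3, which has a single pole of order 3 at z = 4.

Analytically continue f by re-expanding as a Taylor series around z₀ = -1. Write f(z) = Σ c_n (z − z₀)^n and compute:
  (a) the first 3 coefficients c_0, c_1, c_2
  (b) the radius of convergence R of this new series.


Let w = z − z₀, so z = z₀ + w.
Then 4 − z = 4 − (z₀ + w) = (4 − z₀) − w = 5 − w.
f(z) = 1/(5 − w)^3 = (1/(5)^3) · (1 − w/(5))^{−3}.
By the binomial series (1−u)^{−3} = Σ_{n≥0} C(n+2, 2) u^n for |u|<1, with u = w/(5):
  c_n = C(n+2, 2) / (5)^(n+3).
  c_0 = 1/(5)^3 = 1/125.
  c_1 = 3/(5)^4 = 3/625.
  c_2 = 6/(5)^5 = 6/3125.
The series is valid for |w/d| < 1, i.e. |z − z₀| < |d|.
Radius of convergence: R = |4 − z₀| = |5| = 5 (distance from z₀ to the singularity z = 4).

c_0 = 1/125, c_1 = 3/625, c_2 = 6/3125; R = 5.


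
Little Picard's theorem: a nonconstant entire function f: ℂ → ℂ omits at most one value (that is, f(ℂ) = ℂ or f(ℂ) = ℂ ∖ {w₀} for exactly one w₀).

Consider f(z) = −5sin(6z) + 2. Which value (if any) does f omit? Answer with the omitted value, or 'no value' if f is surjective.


Little Picard bounds the complement of f(ℂ) to at most one point.
sin is entire and surjective onto ℂ: for every w ∈ ℂ, sin(ζ) = w has a solution ζ ∈ ℂ (e.g., via the complex inverse arcsin). With ζ = 6z this gives z = ζ/(6). Then -5·sin(6z) takes every value in -5·ℂ = ℂ, and adding 2 is a bijection of ℂ. So f is surjective and omits no value. (Note: only on the real line is sin bounded by [−1, 1].)

Omitted value: no value.


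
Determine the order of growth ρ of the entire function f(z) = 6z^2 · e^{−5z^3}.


M(r) = max_{|z|=r} |6|·|z|^2·|e^{−5z^3}| = 6·r^2 · e^{5r^3} (the factors attain their maxima compatibly on |z|=r). Then log M(r) = log 6 + 2·log r + 5r^3, dominated by the last term, so log log M(r) ~ 3·log r. The polynomial factor 6z^2 contributes only a log r term and does not affect the order. ρ = 3.
Therefore ρ = 3.

Order ρ = 3.


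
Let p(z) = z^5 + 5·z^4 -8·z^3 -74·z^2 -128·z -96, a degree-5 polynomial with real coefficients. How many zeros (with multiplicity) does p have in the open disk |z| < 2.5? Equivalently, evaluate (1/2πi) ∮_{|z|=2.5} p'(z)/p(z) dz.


The zeros of p are: -3, 4, (-1 + 1i), (-1 - 1i), -4.
Their magnitudes are: 3, 4, 1.414, 1.414, 4.
Zeros with |z| < R = 2.5: (-1 + 1i), (-1 - 1i).
Count = 2.
By the argument principle, (1/2πi) ∮_{|z|=R} p'(z)/p(z) dz equals exactly this count.

Number of zeros inside |z| < 2.5: 2.


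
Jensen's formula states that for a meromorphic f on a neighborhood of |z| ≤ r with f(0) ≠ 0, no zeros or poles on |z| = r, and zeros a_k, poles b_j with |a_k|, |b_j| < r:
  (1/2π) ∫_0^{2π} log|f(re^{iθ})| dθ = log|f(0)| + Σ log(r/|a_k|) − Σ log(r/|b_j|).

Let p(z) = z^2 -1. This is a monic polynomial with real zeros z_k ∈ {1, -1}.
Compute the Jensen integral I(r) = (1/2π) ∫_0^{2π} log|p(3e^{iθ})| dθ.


Zeros: -1, 1; r = 3.
Inside |z| < r: -1, 1. Outside (|z| ≥ r): ∅.
p(0) = -1, so log|p(0)| = log(1) = 0.0000.
Apply Jensen: I(r) = log|p(0)| + Σ_k log(r/|z_k|), summed over zeros inside |z| < r.
  log(r/|z_k|) for z_k = 1: log(3/1) = 1.0986
  log(r/|z_k|) for z_k = -1: log(3/1) = 1.0986
Sum over inside zeros: 2.1972.
I(r) = log|p(0)| + (inside sum) = 0.0000 + 2.1972 = 2.1972.
Closed form (all zeros inside, monic): I(r) = n·log(r) = 2·log(3) = 2.1972. ✓

I(r) ≈ 2.1972.


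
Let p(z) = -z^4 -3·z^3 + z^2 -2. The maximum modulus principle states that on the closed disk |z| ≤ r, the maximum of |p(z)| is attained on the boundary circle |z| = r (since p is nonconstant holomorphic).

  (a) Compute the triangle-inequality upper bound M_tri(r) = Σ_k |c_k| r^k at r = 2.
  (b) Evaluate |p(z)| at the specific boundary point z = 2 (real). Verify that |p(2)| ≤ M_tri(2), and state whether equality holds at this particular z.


Coefficients: c_0 = -2, c_1 = 0, c_2 = 1, c_3 = -3, c_4 = -1. Radius r = 2.
Part (a). Triangle bound: M_tri(r) = Σ_k |c_k| r^k
  = |-2|·2^0 + |0|·2^1 + |1|·2^2 + |-3|·2^3 + |-1|·2^4
  = 2 + 0 + 4 + 24 + 16 = 46.
This bounds M(r) := max_{|z|=r} |p(z)| from above; equality holds iff all terms c_k z^k can be made to align in phase at a single z on |z|=r.
Part (b). At z = 2 (real, on the circle |z| = r):
  p(2) = (-2)·2^0 + (0)·2^1 + (1)·2^2 + (-3)·2^3 + (-1)·2^4 = -38.
  |p(2)| = 38.
Check: |p(2)| = 38 ≤ 46 = M_tri(2). ✓ Equality does not hold at z = 2 (the coefficients have mixed signs, so the terms do not all align in phase there).

M_tri(2) = 46; |p(2)| = 38; equality at z=2: no.


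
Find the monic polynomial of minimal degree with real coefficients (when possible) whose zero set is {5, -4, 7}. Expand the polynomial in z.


The polynomial is p(z) = ∏_{α ∈ S} (z − α), where S = {5, -4, 7}.
Expanding the product yields: p(z) = z^3 -8·z^2 -13·z + 140.
The resulting polynomial has degree 3 and real coefficients as required.

p(z) = z^3 -8·z^2 -13·z + 140.


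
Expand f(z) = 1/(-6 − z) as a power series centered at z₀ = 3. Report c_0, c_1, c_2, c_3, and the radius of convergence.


Let w = z − z₀, so z = z₀ + w.
Then -6 − z = -6 − (z₀ + w) = (-6 − z₀) − w = -9 − w.
f(z) = 1/(-9 − w) = (1/(-9)) · 1/(1 − w/(-9)) = Σ_{n≥0} w^n / (-9)^(n+1).
So c_n = 1/(-9)^(n+1):
  c_0 = 1/(-9)^1 = -1/9.
  c_1 = 1/(-9)^2 = 1/81.
  c_2 = 1/(-9)^3 = -1/729.
  c_3 = 1/(-9)^4 = 1/6561.
The series is valid for |w/d| < 1, i.e. |z − z₀| < |d|.
Radius of convergence: R = |-6 − z₀| = |-9| = 9 (distance from z₀ to the singularity z = -6).

c_0 = -1/9, c_1 = 1/81, c_2 = -1/729, c_3 = 1/6561; R = 9.


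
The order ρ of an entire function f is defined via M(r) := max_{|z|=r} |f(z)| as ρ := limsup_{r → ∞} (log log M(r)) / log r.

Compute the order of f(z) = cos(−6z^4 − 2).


Write cos(w) = (e^{iw} ± e^{−iw})/(2 or 2i), so |cos(w)| ≤ e^{|w|}. With w = −6z^4 − 2, |w| ≤ 6r^4 + 2 on |z|=r, giving M(r) ≤ e^{6r^4 + 2} and ρ ≤ 4. For the lower bound, choose z on |z|=r with -6z^4 purely imaginary of modulus 6r^4; then |cos(−6z^4 − 2)| grows like e^{6r^4}/2, so ρ ≥ 4. Hence ρ = 4.
Therefore ρ = 4.

Order ρ = 4.


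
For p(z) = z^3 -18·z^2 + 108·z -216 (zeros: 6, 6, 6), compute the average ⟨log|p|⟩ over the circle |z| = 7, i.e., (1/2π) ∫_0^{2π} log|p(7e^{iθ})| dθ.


Zeros: 6, 6, 6; r = 7.
Inside |z| < r: 6, 6, 6. Outside (|z| ≥ r): ∅.
p(0) = -216, so log|p(0)| = log(216) = 5.3753.
Apply Jensen: I(r) = log|p(0)| + Σ_k log(r/|z_k|), summed over zeros inside |z| < r.
  log(r/|z_k|) for z_k = 6: log(7/6) = 0.1542
  log(r/|z_k|) for z_k = 6: log(7/6) = 0.1542
  log(r/|z_k|) for z_k = 6: log(7/6) = 0.1542
Sum over inside zeros: 0.4625.
I(r) = log|p(0)| + (inside sum) = 5.3753 + 0.4625 = 5.8377.
Closed form (all zeros inside, monic): I(r) = n·log(r) = 3·log(7) = 5.8377. ✓

I(r) ≈ 5.8377.


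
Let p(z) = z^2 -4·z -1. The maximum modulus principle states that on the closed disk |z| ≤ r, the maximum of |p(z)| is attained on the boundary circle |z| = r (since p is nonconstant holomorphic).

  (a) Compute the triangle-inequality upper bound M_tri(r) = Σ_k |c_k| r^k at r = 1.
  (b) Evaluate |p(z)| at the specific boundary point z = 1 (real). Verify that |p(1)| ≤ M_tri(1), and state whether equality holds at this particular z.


Coefficients: c_0 = -1, c_1 = -4, c_2 = 1. Radius r = 1.
Part (a). Triangle bound: M_tri(r) = Σ_k |c_k| r^k
  = |-1|·1^0 + |-4|·1^1 + |1|·1^2
  = 1 + 4 + 1 = 6.
This bounds M(r) := max_{|z|=r} |p(z)| from above; equality holds iff all terms c_k z^k can be made to align in phase at a single z on |z|=r.
Part (b). At z = 1 (real, on the circle |z| = r):
  p(1) = (-1)·1^0 + (-4)·1^1 + (1)·1^2 = -4.
  |p(1)| = 4.
Check: |p(1)| = 4 ≤ 6 = M_tri(1). ✓ Equality does not hold at z = 1 (the coefficients have mixed signs, so the terms do not all align in phase there).

M_tri(1) = 6; |p(1)| = 4; equality at z=1: no.


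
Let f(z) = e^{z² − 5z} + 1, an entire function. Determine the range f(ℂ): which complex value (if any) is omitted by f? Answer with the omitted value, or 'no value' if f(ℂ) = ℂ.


Little Picard bounds the complement of f(ℂ) to at most one point.
The exponent g(z) = z² − 5z is a nonconstant polynomial, hence surjective onto ℂ. So e^{g(z)} takes every value in {e^w : w ∈ ℂ} = ℂ ∖ {0}. Adding 1 shifts the range to ℂ ∖ {1}. f omits exactly 1.

Omitted value: 1.


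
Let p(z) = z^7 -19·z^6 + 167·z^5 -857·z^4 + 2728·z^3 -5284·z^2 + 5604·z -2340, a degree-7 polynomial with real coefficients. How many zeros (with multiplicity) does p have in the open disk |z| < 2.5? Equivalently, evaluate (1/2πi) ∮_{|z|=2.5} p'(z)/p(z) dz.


The zeros of p are: (3 + 1i), (3 - 1i), (3 + 2i), (3 - 2i), (3 + 3i), (3 - 3i), 1.
Their magnitudes are: 3.162, 3.162, 3.606, 3.606, 4.243, 4.243, 1.
Zeros with |z| < R = 2.5: 1.
Count = 1.
By the argument principle, (1/2πi) ∮_{|z|=R} p'(z)/p(z) dz equals exactly this count.

Number of zeros inside |z| < 2.5: 1.


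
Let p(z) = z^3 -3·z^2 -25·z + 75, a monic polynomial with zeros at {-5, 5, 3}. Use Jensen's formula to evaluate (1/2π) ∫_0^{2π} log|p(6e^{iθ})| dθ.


Zeros: -5, 3, 5; r = 6.
Inside |z| < r: -5, 3, 5. Outside (|z| ≥ r): ∅.
p(0) = 75, so log|p(0)| = log(75) = 4.3175.
Apply Jensen: I(r) = log|p(0)| + Σ_k log(r/|z_k|), summed over zeros inside |z| < r.
  log(r/|z_k|) for z_k = -5: log(6/5) = 0.1823
  log(r/|z_k|) for z_k = 5: log(6/5) = 0.1823
  log(r/|z_k|) for z_k = 3: log(6/3) = 0.6931
Sum over inside zeros: 1.0578.
I(r) = log|p(0)| + (inside sum) = 4.3175 + 1.0578 = 5.3753.
Closed form (all zeros inside, monic): I(r) = n·log(r) = 3·log(6) = 5.3753. ✓

I(r) ≈ 5.3753.


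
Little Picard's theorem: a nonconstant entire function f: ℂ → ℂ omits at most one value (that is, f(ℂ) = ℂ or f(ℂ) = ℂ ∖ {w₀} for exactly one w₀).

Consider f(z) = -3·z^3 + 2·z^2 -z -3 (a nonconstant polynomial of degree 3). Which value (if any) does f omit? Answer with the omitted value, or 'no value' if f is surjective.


Little Picard bounds the complement of f(ℂ) to at most one point.
For every w ∈ ℂ, the equation p(z) − w = 0 is a nonconstant polynomial in z and hence has at least one root by the fundamental theorem of algebra. So p is surjective onto ℂ, omitting no value.

Omitted value: no value.


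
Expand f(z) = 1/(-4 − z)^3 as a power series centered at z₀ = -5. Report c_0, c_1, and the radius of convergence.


Let w = z − z₀, so z = z₀ + w.
Then -4 − z = -4 − (z₀ + w) = (-4 − z₀) − w = 1 − w.
f(z) = 1/(1 − w)^3 = (1/(1)^3) · (1 − w/(1))^{−3}.
By the binomial series (1−u)^{−3} = Σ_{n≥0} C(n+2, 2) u^n for |u|<1, with u = w/(1):
  c_n = C(n+2, 2) / (1)^(n+3).
  c_0 = 1/(1)^3 = 1.
  c_1 = 3/(1)^4 = 3.
The series is valid for |w/d| < 1, i.e. |z − z₀| < |d|.
Radius of convergence: R = |-4 − z₀| = |1| = 1 (distance from z₀ to the singularity z = -4).

c_0 = 1, c_1 = 3; R = 1.


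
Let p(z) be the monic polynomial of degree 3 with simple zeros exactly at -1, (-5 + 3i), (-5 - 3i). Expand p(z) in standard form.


The polynomial is p(z) = ∏_{α ∈ S} (z − α), where S = {-1, (-5 + 3i), (-5 - 3i)}.
Expanding the product yields: p(z) = z^3 + 11·z^2 + 44·z + 34.
Note conjugate pairs combine to real quadratics: (z − (-5+3i))(z − (-5−3i)) = z² + 10z + 34.
The resulting polynomial has degree 3 and real coefficients as required.

p(z) = z^3 + 11·z^2 + 44·z + 34.


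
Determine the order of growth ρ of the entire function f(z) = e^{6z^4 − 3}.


|e^{6z^4 − 3}| = e^{Re(6·z^4) + -3} ≤ e^{6|z|^4 + -3} = e^{6r^4 + -3} on |z| = r, so ρ ≤ 4. Choosing z on |z|=r so that 6·z^4 is real positive (always possible by picking arg z appropriately) gives |f(z)| = e^{6r^4 + -3}, matching the bound. The additive constant -3 does not affect log log M(r) ~ 4·log r. Hence ρ = 4.
Therefore ρ = 4.

Order ρ = 4.


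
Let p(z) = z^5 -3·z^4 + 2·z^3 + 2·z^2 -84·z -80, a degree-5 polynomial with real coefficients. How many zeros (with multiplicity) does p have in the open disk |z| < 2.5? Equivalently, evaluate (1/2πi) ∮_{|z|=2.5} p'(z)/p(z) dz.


The zeros of p are: (1 + 3i), (1 - 3i), -2, -1, 4.
Their magnitudes are: 3.162, 3.162, 2, 1, 4.
Zeros with |z| < R = 2.5: -2, -1.
Count = 2.
By the argument principle, (1/2πi) ∮_{|z|=R} p'(z)/p(z) dz equals exactly this count.

Number of zeros inside |z| < 2.5: 2.


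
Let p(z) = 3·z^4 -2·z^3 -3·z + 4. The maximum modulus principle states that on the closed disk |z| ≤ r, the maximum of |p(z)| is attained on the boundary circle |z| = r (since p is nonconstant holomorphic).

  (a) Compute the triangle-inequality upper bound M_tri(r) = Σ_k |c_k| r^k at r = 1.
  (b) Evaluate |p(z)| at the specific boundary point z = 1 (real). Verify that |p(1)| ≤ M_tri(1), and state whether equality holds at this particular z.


Coefficients: c_0 = 4, c_1 = -3, c_2 = 0, c_3 = -2, c_4 = 3. Radius r = 1.
Part (a). Triangle bound: M_tri(r) = Σ_k |c_k| r^k
  = |4|·1^0 + |-3|·1^1 + |0|·1^2 + |-2|·1^3 + |3|·1^4
  = 4 + 3 + 0 + 2 + 3 = 12.
This bounds M(r) := max_{|z|=r} |p(z)| from above; equality holds iff all terms c_k z^k can be made to align in phase at a single z on |z|=r.
Part (b). At z = 1 (real, on the circle |z| = r):
  p(1) = (4)·1^0 + (-3)·1^1 + (0)·1^2 + (-2)·1^3 + (3)·1^4 = 2.
  |p(1)| = 2.
Check: |p(1)| = 2 ≤ 12 = M_tri(1). ✓ Equality does not hold at z = 1 (the coefficients have mixed signs, so the terms do not all align in phase there).

M_tri(1) = 12; |p(1)| = 2; equality at z=1: no.


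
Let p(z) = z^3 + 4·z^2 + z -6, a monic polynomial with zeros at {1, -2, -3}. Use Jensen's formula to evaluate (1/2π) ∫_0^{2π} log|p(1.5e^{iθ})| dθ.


Zeros: -3, -2, 1; r = 1.5.
Inside |z| < r: 1. Outside (|z| ≥ r): -3, -2.
p(0) = -6, so log|p(0)| = log(6) = 1.7918.
Apply Jensen: I(r) = log|p(0)| + Σ_k log(r/|z_k|), summed over zeros inside |z| < r.
  log(r/|z_k|) for z_k = 1: log(1.5/1) = 0.4055
  Outside zeros (-3, -2) contribute nothing to the Jensen sum.
Sum over inside zeros: 0.4055.
I(r) = log|p(0)| + (inside sum) = 1.7918 + 0.4055 = 2.1972.
Note: since some zeros are outside |z| ≤ r, the simplified n·log(r) form does NOT apply — only the inside zeros contribute.

I(r) ≈ 2.1972.


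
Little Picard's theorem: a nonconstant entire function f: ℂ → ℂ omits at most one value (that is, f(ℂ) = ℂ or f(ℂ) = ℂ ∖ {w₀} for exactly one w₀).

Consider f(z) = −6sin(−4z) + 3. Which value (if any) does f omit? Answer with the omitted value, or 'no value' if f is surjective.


Little Picard bounds the complement of f(ℂ) to at most one point.
sin is entire and surjective onto ℂ: for every w ∈ ℂ, sin(ζ) = w has a solution ζ ∈ ℂ (e.g., via the complex inverse arcsin). With ζ = −4z this gives z = ζ/(-4). Then -6·sin(−4z) takes every value in -6·ℂ = ℂ, and adding 3 is a bijection of ℂ. So f is surjective and omits no value. (Note: only on the real line is sin bounded by [−1, 1].)

Omitted value: no value.


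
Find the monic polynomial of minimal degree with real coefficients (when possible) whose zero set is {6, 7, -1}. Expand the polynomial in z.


The polynomial is p(z) = ∏_{α ∈ S} (z − α), where S = {6, 7, -1}.
Expanding the product yields: p(z) = z^3 -12·z^2 + 29·z + 42.
The resulting polynomial has degree 3 and real coefficients as required.

p(z) = z^3 -12·z^2 + 29·z + 42.


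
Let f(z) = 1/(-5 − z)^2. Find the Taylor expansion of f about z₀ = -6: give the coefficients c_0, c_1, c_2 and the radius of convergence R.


Let w = z − z₀, so z = z₀ + w.
Then -5 − z = -5 − (z₀ + w) = (-5 − z₀) − w = 1 − w.
f(z) = 1/(1 − w)^2 = (1/(1)^2) · (1 − w/(1))^{−2}.
By the binomial series (1−u)^{−2} = Σ_{n≥0} C(n+1, 1) u^n for |u|<1, with u = w/(1):
  c_n = C(n+1, 1) / (1)^(n+2).
  c_0 = 1/(1)^2 = 1.
  c_1 = 2/(1)^3 = 2.
  c_2 = 3/(1)^4 = 3.
The series is valid for |w/d| < 1, i.e. |z − z₀| < |d|.
Radius of convergence: R = |-5 − z₀| = |1| = 1 (distance from z₀ to the singularity z = -5).

c_0 = 1, c_1 = 2, c_2 = 3; R = 1.


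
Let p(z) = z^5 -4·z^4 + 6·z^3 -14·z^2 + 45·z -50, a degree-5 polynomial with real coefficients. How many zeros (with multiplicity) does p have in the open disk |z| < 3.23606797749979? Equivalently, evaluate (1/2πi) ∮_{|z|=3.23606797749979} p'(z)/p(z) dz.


The zeros of p are: (2 + 1i), (2 - 1i), 2, (-1 + 2i), (-1 - 2i).
Their magnitudes are: 2.236, 2.236, 2, 2.236, 2.236.
Zeros with |z| < R = 3.23606797749979: (2 + 1i), (2 - 1i), 2, (-1 + 2i), (-1 - 2i).
Count = 5.
By the argument principle, (1/2πi) ∮_{|z|=R} p'(z)/p(z) dz equals exactly this count.

Number of zeros inside |z| < 3.23606797749979: 5.


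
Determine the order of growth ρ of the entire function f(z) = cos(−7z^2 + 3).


Write cos(w) = (e^{iw} ± e^{−iw})/(2 or 2i), so |cos(w)| ≤ e^{|w|}. With w = −7z^2 + 3, |w| ≤ 7r^2 + 3 on |z|=r, giving M(r) ≤ e^{7r^2 + 3} and ρ ≤ 2. For the lower bound, choose z on |z|=r with -7z^2 purely imaginary of modulus 7r^2; then |cos(−7z^2 + 3)| grows like e^{7r^2}/2, so ρ ≥ 2. Hence ρ = 2.
Therefore ρ = 2.

Order ρ = 2.


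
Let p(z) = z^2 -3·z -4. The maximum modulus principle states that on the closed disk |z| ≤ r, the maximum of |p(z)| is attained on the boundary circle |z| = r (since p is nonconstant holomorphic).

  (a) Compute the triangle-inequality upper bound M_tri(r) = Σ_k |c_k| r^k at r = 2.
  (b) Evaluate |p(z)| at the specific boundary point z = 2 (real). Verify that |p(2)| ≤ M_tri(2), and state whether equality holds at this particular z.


Coefficients: c_0 = -4, c_1 = -3, c_2 = 1. Radius r = 2.
Part (a). Triangle bound: M_tri(r) = Σ_k |c_k| r^k
  = |-4|·2^0 + |-3|·2^1 + |1|·2^2
  = 4 + 6 + 4 = 14.
This bounds M(r) := max_{|z|=r} |p(z)| from above; equality holds iff all terms c_k z^k can be made to align in phase at a single z on |z|=r.
Part (b). At z = 2 (real, on the circle |z| = r):
  p(2) = (-4)·2^0 + (-3)·2^1 + (1)·2^2 = -6.
  |p(2)| = 6.
Check: |p(2)| = 6 ≤ 14 = M_tri(2). ✓ Equality does not hold at z = 2 (the coefficients have mixed signs, so the terms do not all align in phase there).

M_tri(2) = 14; |p(2)| = 6; equality at z=2: no.


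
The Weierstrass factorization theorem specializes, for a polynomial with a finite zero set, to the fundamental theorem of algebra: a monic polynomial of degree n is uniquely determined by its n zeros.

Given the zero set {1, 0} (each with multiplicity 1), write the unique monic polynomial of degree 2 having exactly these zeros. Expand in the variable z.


The polynomial is p(z) = ∏_{α ∈ S} (z − α), where S = {1, 0}.
Expanding the product yields: p(z) = z^2 -z.
The resulting polynomial has degree 2 and real coefficients as required.

p(z) = z^2 -z.


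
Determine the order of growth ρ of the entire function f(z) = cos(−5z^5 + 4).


Write cos(w) = (e^{iw} ± e^{−iw})/(2 or 2i), so |cos(w)| ≤ e^{|w|}. With w = −5z^5 + 4, |w| ≤ 5r^5 + 4 on |z|=r, giving M(r) ≤ e^{5r^5 + 4} and ρ ≤ 5. For the lower bound, choose z on |z|=r with -5z^5 purely imaginary of modulus 5r^5; then |cos(−5z^5 + 4)| grows like e^{5r^5}/2, so ρ ≥ 5. Hence ρ = 5.
Therefore ρ = 5.

Order ρ = 5.


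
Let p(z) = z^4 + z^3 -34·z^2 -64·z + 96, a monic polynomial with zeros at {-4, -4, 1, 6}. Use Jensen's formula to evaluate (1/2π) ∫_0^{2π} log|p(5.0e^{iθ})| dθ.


Zeros: -4, -4, 1, 6; r = 5.0.
Inside |z| < r: -4, -4, 1. Outside (|z| ≥ r): 6.
p(0) = 96, so log|p(0)| = log(96) = 4.5643.
Apply Jensen: I(r) = log|p(0)| + Σ_k log(r/|z_k|), summed over zeros inside |z| < r.
  log(r/|z_k|) for z_k = -4: log(5.0/4) = 0.2231
  log(r/|z_k|) for z_k = -4: log(5.0/4) = 0.2231
  log(r/|z_k|) for z_k = 1: log(5.0/1) = 1.6094
  Outside zeros (6) contribute nothing to the Jensen sum.
Sum over inside zeros: 2.0557.
I(r) = log|p(0)| + (inside sum) = 4.5643 + 2.0557 = 6.6201.
Note: since some zeros are outside |z| ≤ r, the simplified n·log(r) form does NOT apply — only the inside zeros contribute.

I(r) ≈ 6.6201.


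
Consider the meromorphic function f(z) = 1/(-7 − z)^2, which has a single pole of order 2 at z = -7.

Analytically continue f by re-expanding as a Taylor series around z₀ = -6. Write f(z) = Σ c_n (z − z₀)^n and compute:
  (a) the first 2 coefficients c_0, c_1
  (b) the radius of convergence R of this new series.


Let w = z − z₀, so z = z₀ + w.
Then -7 − z = -7 − (z₀ + w) = (-7 − z₀) − w = -1 − w.
f(z) = 1/(-1 − w)^2 = (1/(-1)^2) · (1 − w/(-1))^{−2}.
By the binomial series (1−u)^{−2} = Σ_{n≥0} C(n+1, 1) u^n for |u|<1, with u = w/(-1):
  c_n = C(n+1, 1) / (-1)^(n+2).
  c_0 = 1/(-1)^2 = 1.
  c_1 = 2/(-1)^3 = -2.
The series is valid for |w/d| < 1, i.e. |z − z₀| < |d|.
Radius of convergence: R = |-7 − z₀| = |-1| = 1 (distance from z₀ to the singularity z = -7).

c_0 = 1, c_1 = -2; R = 1.
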